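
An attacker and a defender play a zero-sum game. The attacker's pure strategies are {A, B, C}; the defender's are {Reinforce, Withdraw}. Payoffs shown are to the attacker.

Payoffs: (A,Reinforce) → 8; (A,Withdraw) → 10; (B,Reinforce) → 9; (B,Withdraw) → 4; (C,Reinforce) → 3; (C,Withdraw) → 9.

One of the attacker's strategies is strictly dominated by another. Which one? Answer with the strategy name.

A gives a strictly higher payoff than C against every column: 8 > 3, 10 > 9.
So C is strictly dominated and the attacker never plays it.

C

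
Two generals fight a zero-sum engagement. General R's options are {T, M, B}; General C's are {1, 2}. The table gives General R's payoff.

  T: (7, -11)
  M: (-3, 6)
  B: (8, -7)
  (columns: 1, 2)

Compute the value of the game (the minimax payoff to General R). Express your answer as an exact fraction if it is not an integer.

9/8

Row minima: T → -11, M → -3, B → -7; maximin = -3.
Column maxima: 1 → 8, 2 → 6; minimax = 6.
-3 ≠ 6, so there is no saddle point; optimal play is mixed.
T is strictly dominated by B, so General R never plays it.
On the remaining 2×2 (M, B vs 1, 2):
Let General R play M with probability p. Expected payoff against 1: (-3)p + 8(1−p) = −11p + 8; against 2: 6p + (-7)(1−p) = 13p − 7.
Setting these equal: −11p + 8 = 13p − 7 ⇒ −24p = -15 ⇒ p = 5/8, and the value is (-11)·(5/8) + 8 = 9/8.
For General C: with q = P(1), equating M's and B's payoffs gives −9q + 6 = 15q − 7 ⇒ q = 13/24.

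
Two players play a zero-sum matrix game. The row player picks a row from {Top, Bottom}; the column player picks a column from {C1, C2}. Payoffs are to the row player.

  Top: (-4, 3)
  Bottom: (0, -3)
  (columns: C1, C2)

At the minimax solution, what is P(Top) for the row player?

Row minima: Top → -4, Bottom → -3; maximin = -3.
Column maxima: C1 → 0, C2 → 3; minimax = 0.
-3 ≠ 0, so there is no saddle point; optimal play is mixed.
Let the row player play Top with probability p. Expected payoff against C1: (-4)p + 0(1−p) = −4p; against C2: 3p + (-3)(1−p) = 6p − 3.
Setting these equal: −4p = 6p − 3 ⇒ −10p = -3 ⇒ p = 3/10, and the value is (-4)·(3/10) = -6/5.
For the column player: with q = P(C1), equating Top's and Bottom's payoffs gives −7q + 3 = 3q − 3 ⇒ q = 3/5.

3/10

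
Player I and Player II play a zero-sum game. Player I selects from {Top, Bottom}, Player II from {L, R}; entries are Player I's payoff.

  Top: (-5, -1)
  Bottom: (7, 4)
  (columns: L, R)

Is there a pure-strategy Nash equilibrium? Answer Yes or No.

Yes

Row minima: Top → -5, Bottom → 4; maximin = 4.
Column maxima: L → 7, R → 4; minimax = 4.
maximin = minimax = 4, so a saddle point exists.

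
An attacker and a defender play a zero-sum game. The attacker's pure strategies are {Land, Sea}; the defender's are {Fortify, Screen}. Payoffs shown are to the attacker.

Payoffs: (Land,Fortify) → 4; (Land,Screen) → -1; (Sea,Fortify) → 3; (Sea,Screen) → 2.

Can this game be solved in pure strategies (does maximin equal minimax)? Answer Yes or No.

Yes

Row minima: Land → -1, Sea → 2; maximin = 2.
Column maxima: Fortify → 4, Screen → 2; minimax = 2.
maximin = minimax = 2, so a saddle point exists.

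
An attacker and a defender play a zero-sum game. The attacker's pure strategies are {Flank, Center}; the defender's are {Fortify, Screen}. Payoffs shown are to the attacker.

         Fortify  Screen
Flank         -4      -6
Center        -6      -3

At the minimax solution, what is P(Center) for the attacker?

2/5

Row minima: Flank → -6, Center → -6; maximin = -6.
Column maxima: Fortify → -4, Screen → -3; minimax = -4.
-6 ≠ -4, so there is no saddle point; optimal play is mixed.
Let the attacker play Flank with probability p. Expected payoff against Fortify: (-4)p + (-6)(1−p) = 2p − 6; against Screen: (-6)p + (-3)(1−p) = −3p − 3.
Setting these equal: 2p − 6 = −3p − 3 ⇒ 5p = 3 ⇒ p = 3/5, and the value is (2)·(3/5) − 6 = -24/5.
For the defender: with q = P(Fortify), equating Flank's and Center's payoffs gives 2q − 6 = −3q − 3 ⇒ q = 3/5.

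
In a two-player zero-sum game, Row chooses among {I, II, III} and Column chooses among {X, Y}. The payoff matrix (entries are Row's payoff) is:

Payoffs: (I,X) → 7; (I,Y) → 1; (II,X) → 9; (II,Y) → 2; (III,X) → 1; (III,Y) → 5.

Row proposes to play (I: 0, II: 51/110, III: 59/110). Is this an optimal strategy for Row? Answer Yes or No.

Against X this mix gives (51/110)·9 + (59/110)·1 = 259/55.
Against Y this mix gives (51/110)·2 + (59/110)·5 = 397/110.
Column will play Y, holding Row to 397/110. Shifting weight toward the row that does better against Y would raise this floor (the equalizing mix achieves 43/11 against both Y and X), so the proposed strategy is not optimal.

No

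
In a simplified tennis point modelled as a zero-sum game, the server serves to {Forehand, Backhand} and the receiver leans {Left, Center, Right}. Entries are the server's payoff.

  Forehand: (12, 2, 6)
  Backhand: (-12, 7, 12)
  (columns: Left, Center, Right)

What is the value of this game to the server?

108/29

Row minima: Forehand → 2, Backhand → -12; maximin = 2.
Column maxima: Left → 12, Center → 7, Right → 12; minimax = 7.
2 ≠ 7, so there is no saddle point; optimal play is mixed.
Right is strictly dominated by Center (it gives the server strictly more in every row), so the receiver never plays it.
On the remaining 2×2 (Forehand, Backhand vs Left, Center):
Let the server play Forehand with probability p. Expected payoff against Left: 12p + (-12)(1−p) = 24p − 12; against Center: 2p + 7(1−p) = −5p + 7.
Setting these equal: 24p − 12 = −5p + 7 ⇒ 29p = 19 ⇒ p = 19/29, and the value is (24)·(19/29) − 12 = 108/29.
For the receiver: with q = P(Left), equating Forehand's and Backhand's payoffs gives 10q + 2 = −19q + 7 ⇒ q = 5/29.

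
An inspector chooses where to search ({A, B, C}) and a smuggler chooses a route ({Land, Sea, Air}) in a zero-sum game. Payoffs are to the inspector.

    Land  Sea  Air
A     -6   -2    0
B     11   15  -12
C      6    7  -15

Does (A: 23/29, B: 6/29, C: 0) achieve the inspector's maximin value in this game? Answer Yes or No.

Yes

Against Land this mix gives (23/29)·(-6) + (6/29)·11 = -72/29.
Against Sea this mix gives (23/29)·(-2) + (6/29)·15 = 44/29.
Against Air this mix gives (23/29)·0 + (6/29)·(-12) = -72/29.
All of the smuggler's active replies (Land, Air) yield -72/29, and no column does worse for the inspector. The mix makes the smuggler indifferent and guarantees -72/29, so it is optimal.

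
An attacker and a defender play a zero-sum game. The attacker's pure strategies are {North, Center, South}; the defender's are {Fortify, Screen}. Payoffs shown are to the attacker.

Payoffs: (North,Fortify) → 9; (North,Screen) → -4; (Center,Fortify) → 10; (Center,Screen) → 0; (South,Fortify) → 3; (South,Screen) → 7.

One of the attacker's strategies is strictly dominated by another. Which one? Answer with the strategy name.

North

Center gives a strictly higher payoff than North against every column: 10 > 9, 0 > -4.
So North is strictly dominated and the attacker never plays it.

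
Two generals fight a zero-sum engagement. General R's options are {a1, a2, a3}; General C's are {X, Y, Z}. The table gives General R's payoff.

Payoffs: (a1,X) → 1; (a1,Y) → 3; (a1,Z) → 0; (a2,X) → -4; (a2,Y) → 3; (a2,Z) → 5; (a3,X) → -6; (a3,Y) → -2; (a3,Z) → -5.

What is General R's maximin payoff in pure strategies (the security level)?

0

Row minima: a1 → 0, a2 → -4, a3 → -6.
The best of these is 0.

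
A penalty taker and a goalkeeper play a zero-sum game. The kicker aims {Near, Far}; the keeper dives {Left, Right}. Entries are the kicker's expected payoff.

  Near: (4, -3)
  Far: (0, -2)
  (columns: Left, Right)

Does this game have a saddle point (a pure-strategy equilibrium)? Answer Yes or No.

Yes

Row minima: Near → -3, Far → -2; maximin = -2.
Column maxima: Left → 4, Right → -2; minimax = -2.
maximin = minimax = -2, so a saddle point exists.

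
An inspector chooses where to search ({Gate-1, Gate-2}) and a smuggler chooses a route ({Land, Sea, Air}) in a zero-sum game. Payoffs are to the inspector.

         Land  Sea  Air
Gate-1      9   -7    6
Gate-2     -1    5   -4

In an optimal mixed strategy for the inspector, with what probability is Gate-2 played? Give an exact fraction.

13/22

Row minima: Gate-1 → -7, Gate-2 → -4; maximin = -4.
Column maxima: Land → 9, Sea → 5, Air → 6; minimax = 5.
-4 ≠ 5, so there is no saddle point; optimal play is mixed.
Land is strictly dominated by Air (it gives the inspector strictly more in every row), so the smuggler never plays it.
On the remaining 2×2 (Gate-1, Gate-2 vs Sea, Air):
Let the inspector play Gate-1 with probability p. Expected payoff against Sea: (-7)p + 5(1−p) = −12p + 5; against Air: 6p + (-4)(1−p) = 10p − 4.
Setting these equal: −12p + 5 = 10p − 4 ⇒ −22p = -9 ⇒ p = 9/22, and the value is (-12)·(9/22) + 5 = 1/11.
For the smuggler: with q = P(Sea), equating Gate-1's and Gate-2's payoffs gives −13q + 6 = 9q − 4 ⇒ q = 5/11.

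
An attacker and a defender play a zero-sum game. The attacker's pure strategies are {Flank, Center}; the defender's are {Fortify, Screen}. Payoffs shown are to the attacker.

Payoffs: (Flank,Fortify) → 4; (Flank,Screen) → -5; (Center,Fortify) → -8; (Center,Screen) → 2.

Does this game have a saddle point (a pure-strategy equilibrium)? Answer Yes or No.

No

Row minima: Flank → -5, Center → -8; maximin = -5.
Column maxima: Fortify → 4, Screen → 2; minimax = 2.
-5 ≠ 2, so no pure-strategy equilibrium exists.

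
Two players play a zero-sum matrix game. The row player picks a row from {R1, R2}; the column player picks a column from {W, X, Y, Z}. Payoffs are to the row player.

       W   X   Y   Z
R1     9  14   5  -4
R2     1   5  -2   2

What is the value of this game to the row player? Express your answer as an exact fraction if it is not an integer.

2/13

Row minima: R1 → -4, R2 → -2; maximin = -2.
Column maxima: W → 9, X → 14, Y → 5, Z → 2; minimax = 2.
-2 ≠ 2, so there is no saddle point; optimal play is mixed.
W is strictly dominated by Y (it gives the row player strictly more in every row), so the column player never plays it.
X is strictly dominated by Y (it gives the row player strictly more in every row), so the column player never plays it.
On the remaining 2×2 (R1, R2 vs Y, Z):
Let the row player play R1 with probability p. Expected payoff against Y: 5p + (-2)(1−p) = 7p − 2; against Z: (-4)p + 2(1−p) = −6p + 2.
Setting these equal: 7p − 2 = −6p + 2 ⇒ 13p = 4 ⇒ p = 4/13, and the value is (7)·(4/13) − 2 = 2/13.
For the column player: with q = P(Y), equating R1's and R2's payoffs gives 9q − 4 = −4q + 2 ⇒ q = 6/13.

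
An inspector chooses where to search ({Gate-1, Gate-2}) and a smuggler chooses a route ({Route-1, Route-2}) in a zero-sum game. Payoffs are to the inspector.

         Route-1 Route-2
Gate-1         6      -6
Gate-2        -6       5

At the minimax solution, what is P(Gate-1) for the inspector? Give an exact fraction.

Row minima: Gate-1 → -6, Gate-2 → -6; maximin = -6.
Column maxima: Route-1 → 6, Route-2 → 5; minimax = 5.
-6 ≠ 5, so there is no saddle point; optimal play is mixed.
Let the inspector play Gate-1 with probability p. Expected payoff against Route-1: 6p + (-6)(1−p) = 12p − 6; against Route-2: (-6)p + 5(1−p) = −11p + 5.
Setting these equal: 12p − 6 = −11p + 5 ⇒ 23p = 11 ⇒ p = 11/23, and the value is (12)·(11/23) − 6 = -6/23.
For the smuggler: with q = P(Route-1), equating Gate-1's and Gate-2's payoffs gives 12q − 6 = −11q + 5 ⇒ q = 11/23.

11/23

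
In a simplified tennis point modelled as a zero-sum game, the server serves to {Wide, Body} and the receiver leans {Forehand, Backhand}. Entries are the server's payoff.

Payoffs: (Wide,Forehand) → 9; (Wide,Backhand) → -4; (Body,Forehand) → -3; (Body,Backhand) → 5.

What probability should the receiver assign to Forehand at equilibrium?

Row minima: Wide → -4, Body → -3; maximin = -3.
Column maxima: Forehand → 9, Backhand → 5; minimax = 5.
-3 ≠ 5, so there is no saddle point; optimal play is mixed.
Let the server play Wide with probability p. Expected payoff against Forehand: 9p + (-3)(1−p) = 12p − 3; against Backhand: (-4)p + 5(1−p) = −9p + 5.
Setting these equal: 12p − 3 = −9p + 5 ⇒ 21p = 8 ⇒ p = 8/21, and the value is (12)·(8/21) − 3 = 11/7.
For the receiver: with q = P(Forehand), equating Wide's and Body's payoffs gives 13q − 4 = −8q + 5 ⇒ q = 3/7.

3/7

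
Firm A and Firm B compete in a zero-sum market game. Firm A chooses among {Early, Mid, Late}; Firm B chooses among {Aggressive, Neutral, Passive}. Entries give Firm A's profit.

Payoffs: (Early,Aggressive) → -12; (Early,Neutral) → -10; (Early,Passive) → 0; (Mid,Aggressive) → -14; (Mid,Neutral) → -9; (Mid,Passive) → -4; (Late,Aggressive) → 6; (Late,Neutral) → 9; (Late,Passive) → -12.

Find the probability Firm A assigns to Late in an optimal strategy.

2/5

Row minima: Early → -12, Mid → -14, Late → -12; maximin = -12.
Column maxima: Aggressive → 6, Neutral → 9, Passive → 0; minimax = 0.
-12 ≠ 0, so there is no saddle point; optimal play is mixed.
Neutral is strictly dominated by Aggressive (it gives Firm A strictly more in every row), so Firm B never plays it.
With Neutral eliminated, Mid is strictly dominated by Early (Early gives Firm A strictly more in every remaining column), so Firm A never plays it.
On the remaining 2×2 (Early, Late vs Aggressive, Passive):
Let Firm A play Early with probability p. Expected payoff against Aggressive: (-12)p + 6(1−p) = −18p + 6; against Passive: 0p + (-12)(1−p) = 12p − 12.
Setting these equal: −18p + 6 = 12p − 12 ⇒ −30p = -18 ⇒ p = 3/5, and the value is (-18)·(3/5) + 6 = -24/5.
For Firm B: with q = P(Aggressive), equating Early's and Late's payoffs gives −12q = 18q − 12 ⇒ q = 2/5.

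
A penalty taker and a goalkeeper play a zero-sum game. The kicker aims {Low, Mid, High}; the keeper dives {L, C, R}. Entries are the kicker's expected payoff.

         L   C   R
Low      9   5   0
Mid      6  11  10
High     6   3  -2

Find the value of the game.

90/13

Row minima: Low → 0, Mid → 6, High → -2; maximin = 6.
Column maxima: L → 9, C → 11, R → 10; minimax = 9.
6 ≠ 9, so there is no saddle point; optimal play is mixed.
High is strictly dominated by Low, so the kicker never plays it.
C is strictly dominated by R (it gives the kicker strictly more in every row), so the keeper never plays it.
On the remaining 2×2 (Low, Mid vs L, R):
Let the kicker play Low with probability p. Expected payoff against L: 9p + 6(1−p) = 3p + 6; against R: 0p + 10(1−p) = −10p + 10.
Setting these equal: 3p + 6 = −10p + 10 ⇒ 13p = 4 ⇒ p = 4/13, and the value is (3)·(4/13) + 6 = 90/13.
For the keeper: with q = P(L), equating Low's and Mid's payoffs gives 9q = −4q + 10 ⇒ q = 10/13.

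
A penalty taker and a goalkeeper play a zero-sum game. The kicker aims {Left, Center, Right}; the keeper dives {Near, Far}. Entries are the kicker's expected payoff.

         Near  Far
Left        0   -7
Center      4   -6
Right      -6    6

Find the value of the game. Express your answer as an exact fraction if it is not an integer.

-6/11

Row minima: Left → -7, Center → -6, Right → -6; maximin = -6.
Column maxima: Near → 4, Far → 6; minimax = 4.
-6 ≠ 4, so there is no saddle point; optimal play is mixed.
Left is strictly dominated by Center, so the kicker never plays it.
On the remaining 2×2 (Center, Right vs Near, Far):
Let the kicker play Center with probability p. Expected payoff against Near: 4p + (-6)(1−p) = 10p − 6; against Far: (-6)p + 6(1−p) = −12p + 6.
Setting these equal: 10p − 6 = −12p + 6 ⇒ 22p = 12 ⇒ p = 6/11, and the value is (10)·(6/11) − 6 = -6/11.
For the keeper: with q = P(Near), equating Center's and Right's payoffs gives 10q − 6 = −12q + 6 ⇒ q = 6/11.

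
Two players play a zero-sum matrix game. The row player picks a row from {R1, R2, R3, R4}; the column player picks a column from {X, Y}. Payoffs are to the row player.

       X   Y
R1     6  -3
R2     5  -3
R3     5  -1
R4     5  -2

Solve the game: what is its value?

-1

Row minima: R1 → -3, R2 → -3, R3 → -1, R4 → -2; maximin = -1.
Column maxima: X → 6, Y → -1; minimax = -1.
Since maximin = minimax = -1, there is a saddle point and the value is -1.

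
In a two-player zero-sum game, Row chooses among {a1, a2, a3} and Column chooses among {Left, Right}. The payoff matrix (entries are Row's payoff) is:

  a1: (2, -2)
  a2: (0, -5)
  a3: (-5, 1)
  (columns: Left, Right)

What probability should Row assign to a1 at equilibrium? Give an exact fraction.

3/5

Row minima: a1 → -2, a2 → -5, a3 → -5; maximin = -2.
Column maxima: Left → 2, Right → 1; minimax = 1.
-2 ≠ 1, so there is no saddle point; optimal play is mixed.
a2 is strictly dominated by a1, so Row never plays it.
On the remaining 2×2 (a1, a3 vs Left, Right):
Let Row play a1 with probability p. Expected payoff against Left: 2p + (-5)(1−p) = 7p − 5; against Right: (-2)p + 1(1−p) = −3p + 1.
Setting these equal: 7p − 5 = −3p + 1 ⇒ 10p = 6 ⇒ p = 3/5, and the value is (7)·(3/5) − 5 = -4/5.
For Column: with q = P(Left), equating a1's and a3's payoffs gives 4q − 2 = −6q + 1 ⇒ q = 3/10.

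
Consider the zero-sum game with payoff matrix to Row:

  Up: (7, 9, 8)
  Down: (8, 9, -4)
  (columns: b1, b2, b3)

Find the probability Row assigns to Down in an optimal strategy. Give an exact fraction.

1/13

Row minima: Up → 7, Down → -4; maximin = 7.
Column maxima: b1 → 8, b2 → 9, b3 → 8; minimax = 8.
7 ≠ 8, so there is no saddle point; optimal play is mixed.
b2 is strictly dominated by b1 (it gives Row strictly more in every row), so Column never plays it.
On the remaining 2×2 (Up, Down vs b1, b3):
Let Row play Up with probability p. Expected payoff against b1: 7p + 8(1−p) = −p + 8; against b3: 8p + (-4)(1−p) = 12p − 4.
Setting these equal: −p + 8 = 12p − 4 ⇒ −13p = -12 ⇒ p = 12/13, and the value is (-1)·(12/13) + 8 = 92/13.
For Column: with q = P(b1), equating Up's and Down's payoffs gives −q + 8 = 12q − 4 ⇒ q = 12/13.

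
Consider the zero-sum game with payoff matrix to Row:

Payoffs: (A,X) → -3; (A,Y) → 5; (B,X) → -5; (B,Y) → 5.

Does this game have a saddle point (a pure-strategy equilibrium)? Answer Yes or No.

Yes

Row minima: A → -3, B → -5; maximin = -3.
Column maxima: X → -3, Y → 5; minimax = -3.
maximin = minimax = -3, so a saddle point exists.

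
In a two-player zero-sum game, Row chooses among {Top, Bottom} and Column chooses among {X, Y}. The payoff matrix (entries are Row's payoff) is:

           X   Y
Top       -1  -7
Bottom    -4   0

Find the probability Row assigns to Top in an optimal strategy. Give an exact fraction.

2/5

Row minima: Top → -7, Bottom → -4; maximin = -4.
Column maxima: X → -1, Y → 0; minimax = -1.
-4 ≠ -1, so there is no saddle point; optimal play is mixed.
Let Row play Top with probability p. Expected payoff against X: (-1)p + (-4)(1−p) = 3p − 4; against Y: (-7)p + 0(1−p) = −7p.
Setting these equal: 3p − 4 = −7p ⇒ 10p = 4 ⇒ p = 2/5, and the value is (3)·(2/5) − 4 = -14/5.
For Column: with q = P(X), equating Top's and Bottom's payoffs gives 6q − 7 = −4q ⇒ q = 7/10.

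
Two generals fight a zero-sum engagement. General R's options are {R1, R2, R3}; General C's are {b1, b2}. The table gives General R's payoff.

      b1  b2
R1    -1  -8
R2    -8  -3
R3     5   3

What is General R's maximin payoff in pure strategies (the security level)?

3

Row minima: R1 → -8, R2 → -8, R3 → 3.
The best of these is 3.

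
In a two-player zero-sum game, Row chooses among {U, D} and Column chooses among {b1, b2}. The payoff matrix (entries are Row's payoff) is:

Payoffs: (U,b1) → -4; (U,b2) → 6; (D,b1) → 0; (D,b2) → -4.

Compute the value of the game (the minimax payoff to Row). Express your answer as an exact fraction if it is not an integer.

-8/7

Row minima: U → -4, D → -4; maximin = -4.
Column maxima: b1 → 0, b2 → 6; minimax = 0.
-4 ≠ 0, so there is no saddle point; optimal play is mixed.
Let Row play U with probability p. Expected payoff against b1: (-4)p + 0(1−p) = −4p; against b2: 6p + (-4)(1−p) = 10p − 4.
Setting these equal: −4p = 10p − 4 ⇒ −14p = -4 ⇒ p = 2/7, and the value is (-4)·(2/7) = -8/7.
For Column: with q = P(b1), equating U's and D's payoffs gives −10q + 6 = 4q − 4 ⇒ q = 5/7.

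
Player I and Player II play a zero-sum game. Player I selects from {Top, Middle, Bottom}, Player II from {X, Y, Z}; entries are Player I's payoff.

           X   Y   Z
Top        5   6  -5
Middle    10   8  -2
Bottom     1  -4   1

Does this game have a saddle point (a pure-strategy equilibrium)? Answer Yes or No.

No

Row minima: Top → -5, Middle → -2, Bottom → -4; maximin = -2.
Column maxima: X → 10, Y → 8, Z → 1; minimax = 1.
-2 ≠ 1, so no pure-strategy equilibrium exists.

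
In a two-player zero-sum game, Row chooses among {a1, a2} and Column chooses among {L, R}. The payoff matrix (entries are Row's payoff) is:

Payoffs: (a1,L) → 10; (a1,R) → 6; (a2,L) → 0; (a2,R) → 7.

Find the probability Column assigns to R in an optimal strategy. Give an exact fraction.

10/11

Row minima: a1 → 6, a2 → 0; maximin = 6.
Column maxima: L → 10, R → 7; minimax = 7.
6 ≠ 7, so there is no saddle point; optimal play is mixed.
Let Row play a1 with probability p. Expected payoff against L: 10p + 0(1−p) = 10p; against R: 6p + 7(1−p) = −p + 7.
Setting these equal: 10p = −p + 7 ⇒ 11p = 7 ⇒ p = 7/11, and the value is (10)·(7/11) = 70/11.
For Column: with q = P(L), equating a1's and a2's payoffs gives 4q + 6 = −7q + 7 ⇒ q = 1/11.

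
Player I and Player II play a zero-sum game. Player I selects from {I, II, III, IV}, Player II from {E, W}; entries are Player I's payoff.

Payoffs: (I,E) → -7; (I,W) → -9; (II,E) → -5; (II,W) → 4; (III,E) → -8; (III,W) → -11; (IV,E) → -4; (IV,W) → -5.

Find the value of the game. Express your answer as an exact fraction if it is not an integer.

Row minima: I → -9, II → -5, III → -11, IV → -5; maximin = -5.
Column maxima: E → -4, W → 4; minimax = -4.
-5 ≠ -4, so there is no saddle point; optimal play is mixed.
I is strictly dominated by II, so Player I never plays it.
III is strictly dominated by II, so Player I never plays it.
On the remaining 2×2 (II, IV vs E, W):
Let Player I play II with probability p. Expected payoff against E: (-5)p + (-4)(1−p) = −p − 4; against W: 4p + (-5)(1−p) = 9p − 5.
Setting these equal: −p − 4 = 9p − 5 ⇒ −10p = -1 ⇒ p = 1/10, and the value is (-1)·(1/10) − 4 = -41/10.
For Player II: with q = P(E), equating II's and IV's payoffs gives −9q + 4 = q − 5 ⇒ q = 9/10.

-41/10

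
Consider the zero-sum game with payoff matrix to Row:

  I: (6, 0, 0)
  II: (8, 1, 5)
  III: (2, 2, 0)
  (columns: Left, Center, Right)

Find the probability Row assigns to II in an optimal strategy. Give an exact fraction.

1/3

Row minima: I → 0, II → 1, III → 0; maximin = 1.
Column maxima: Left → 8, Center → 2, Right → 5; minimax = 2.
1 ≠ 2, so there is no saddle point; optimal play is mixed.
I is strictly dominated by II, so Row never plays it.
Left is strictly dominated by Right (it gives Row strictly more in every row), so Column never plays it.
On the remaining 2×2 (II, III vs Center, Right):
Let Row play II with probability p. Expected payoff against Center: 1p + 2(1−p) = −p + 2; against Right: 5p + 0(1−p) = 5p.
Setting these equal: −p + 2 = 5p ⇒ −6p = -2 ⇒ p = 1/3, and the value is (-1)·(1/3) + 2 = 5/3.
For Column: with q = P(Center), equating II's and III's payoffs gives −4q + 5 = 2q ⇒ q = 5/6.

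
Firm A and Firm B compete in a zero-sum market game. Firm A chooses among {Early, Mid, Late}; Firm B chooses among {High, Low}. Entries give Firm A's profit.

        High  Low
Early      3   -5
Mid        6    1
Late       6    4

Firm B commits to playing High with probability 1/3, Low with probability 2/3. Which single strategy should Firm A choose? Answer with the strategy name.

Expected payoff of Early: (1/3)·3 + (2/3)·(-5) = -7/3.
Expected payoff of Mid: (1/3)·6 + (2/3)·1 = 8/3.
Expected payoff of Late: (1/3)·6 + (2/3)·4 = 14/3.
The largest is 14/3, so Firm A's best response is Late.

Late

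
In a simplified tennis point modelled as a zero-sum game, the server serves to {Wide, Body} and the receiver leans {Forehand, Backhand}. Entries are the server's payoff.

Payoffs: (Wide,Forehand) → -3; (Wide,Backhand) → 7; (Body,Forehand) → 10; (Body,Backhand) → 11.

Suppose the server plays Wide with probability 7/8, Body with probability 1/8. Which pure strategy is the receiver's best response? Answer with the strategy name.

If the receiver plays Forehand, the server's expected payoff is (7/8)·(-3) + (1/8)·10 = -11/8.
If the receiver plays Backhand, the server's expected payoff is (7/8)·7 + (1/8)·11 = 15/2.
The receiver minimizes the server's payoff; the smallest is -11/8, so the best response is Forehand.

Forehand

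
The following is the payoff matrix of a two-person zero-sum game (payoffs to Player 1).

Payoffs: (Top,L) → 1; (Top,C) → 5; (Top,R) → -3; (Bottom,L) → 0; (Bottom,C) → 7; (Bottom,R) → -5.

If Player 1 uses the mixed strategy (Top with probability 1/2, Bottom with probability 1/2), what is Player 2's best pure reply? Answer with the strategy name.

R

If Player 2 plays L, Player 1's expected payoff is (1/2)·1 + (1/2)·0 = 1/2.
If Player 2 plays C, Player 1's expected payoff is (1/2)·5 + (1/2)·7 = 6.
If Player 2 plays R, Player 1's expected payoff is (1/2)·(-3) + (1/2)·(-5) = -4.
Player 2 minimizes Player 1's payoff; the smallest is -4, so the best response is R.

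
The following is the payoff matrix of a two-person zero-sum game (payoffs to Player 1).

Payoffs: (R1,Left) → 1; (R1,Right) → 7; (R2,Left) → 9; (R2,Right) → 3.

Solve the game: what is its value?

5

Row minima: R1 → 1, R2 → 3; maximin = 3.
Column maxima: Left → 9, Right → 7; minimax = 7.
3 ≠ 7, so there is no saddle point; optimal play is mixed.
Let Player 1 play R1 with probability p. Expected payoff against Left: 1p + 9(1−p) = −8p + 9; against Right: 7p + 3(1−p) = 4p + 3.
Setting these equal: −8p + 9 = 4p + 3 ⇒ −12p = -6 ⇒ p = 1/2, and the value is (-8)·(1/2) + 9 = 5.
For Player 2: with q = P(Left), equating R1's and R2's payoffs gives −6q + 7 = 6q + 3 ⇒ q = 1/3.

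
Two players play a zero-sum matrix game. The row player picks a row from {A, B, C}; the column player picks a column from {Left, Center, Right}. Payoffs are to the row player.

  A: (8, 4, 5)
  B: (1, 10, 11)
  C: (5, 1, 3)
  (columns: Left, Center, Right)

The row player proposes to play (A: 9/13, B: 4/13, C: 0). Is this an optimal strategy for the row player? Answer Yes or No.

Against Left this mix gives (9/13)·8 + (4/13)·1 = 76/13.
Against Center this mix gives (9/13)·4 + (4/13)·10 = 76/13.
Against Right this mix gives (9/13)·5 + (4/13)·11 = 89/13.
All of the column player's active replies (Left, Center) yield 76/13, and no column does worse for the row player. The mix makes the column player indifferent and guarantees 76/13, so it is optimal.

Yes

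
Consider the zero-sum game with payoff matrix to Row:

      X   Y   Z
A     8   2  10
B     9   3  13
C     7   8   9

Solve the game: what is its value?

51/7

Row minima: A → 2, B → 3, C → 7; maximin = 7.
Column maxima: X → 9, Y → 8, Z → 13; minimax = 8.
7 ≠ 8, so there is no saddle point; optimal play is mixed.
A is strictly dominated by B, so Row never plays it.
Z is strictly dominated by X (it gives Row strictly more in every row), so Column never plays it.
On the remaining 2×2 (B, C vs X, Y):
Let Row play B with probability p. Expected payoff against X: 9p + 7(1−p) = 2p + 7; against Y: 3p + 8(1−p) = −5p + 8.
Setting these equal: 2p + 7 = −5p + 8 ⇒ 7p = 1 ⇒ p = 1/7, and the value is (2)·(1/7) + 7 = 51/7.
For Column: with q = P(X), equating B's and C's payoffs gives 6q + 3 = −q + 8 ⇒ q = 5/7.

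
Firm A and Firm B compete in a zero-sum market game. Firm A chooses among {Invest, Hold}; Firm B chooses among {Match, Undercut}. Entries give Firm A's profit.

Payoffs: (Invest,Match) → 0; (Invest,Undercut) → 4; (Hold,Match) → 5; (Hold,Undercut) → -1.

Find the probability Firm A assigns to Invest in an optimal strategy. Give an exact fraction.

3/5

Row minima: Invest → 0, Hold → -1; maximin = 0.
Column maxima: Match → 5, Undercut → 4; minimax = 4.
0 ≠ 4, so there is no saddle point; optimal play is mixed.
Let Firm A play Invest with probability p. Expected payoff against Match: 0p + 5(1−p) = −5p + 5; against Undercut: 4p + (-1)(1−p) = 5p − 1.
Setting these equal: −5p + 5 = 5p − 1 ⇒ −10p = -6 ⇒ p = 3/5, and the value is (-5)·(3/5) + 5 = 2.
For Firm B: with q = P(Match), equating Invest's and Hold's payoffs gives −4q + 4 = 6q − 1 ⇒ q = 1/2.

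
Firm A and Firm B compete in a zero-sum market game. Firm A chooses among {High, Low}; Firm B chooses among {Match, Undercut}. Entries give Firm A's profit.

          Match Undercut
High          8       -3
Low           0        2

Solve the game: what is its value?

Row minima: High → -3, Low → 0; maximin = 0.
Column maxima: Match → 8, Undercut → 2; minimax = 2.
0 ≠ 2, so there is no saddle point; optimal play is mixed.
Let Firm A play High with probability p. Expected payoff against Match: 8p + 0(1−p) = 8p; against Undercut: (-3)p + 2(1−p) = −5p + 2.
Setting these equal: 8p = −5p + 2 ⇒ 13p = 2 ⇒ p = 2/13, and the value is (8)·(2/13) = 16/13.
For Firm B: with q = P(Match), equating High's and Low's payoffs gives 11q − 3 = −2q + 2 ⇒ q = 5/13.

16/13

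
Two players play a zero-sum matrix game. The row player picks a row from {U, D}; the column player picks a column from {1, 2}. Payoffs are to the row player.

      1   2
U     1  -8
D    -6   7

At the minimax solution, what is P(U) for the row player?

13/22

Row minima: U → -8, D → -6; maximin = -6.
Column maxima: 1 → 1, 2 → 7; minimax = 1.
-6 ≠ 1, so there is no saddle point; optimal play is mixed.
Let the row player play U with probability p. Expected payoff against 1: 1p + (-6)(1−p) = 7p − 6; against 2: (-8)p + 7(1−p) = −15p + 7.
Setting these equal: 7p − 6 = −15p + 7 ⇒ 22p = 13 ⇒ p = 13/22, and the value is (7)·(13/22) − 6 = -41/22.
For the column player: with q = P(1), equating U's and D's payoffs gives 9q − 8 = −13q + 7 ⇒ q = 15/22.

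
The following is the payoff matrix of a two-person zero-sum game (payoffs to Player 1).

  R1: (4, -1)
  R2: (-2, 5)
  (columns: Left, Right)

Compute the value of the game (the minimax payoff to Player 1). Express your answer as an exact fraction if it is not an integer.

Row minima: R1 → -1, R2 → -2; maximin = -1.
Column maxima: Left → 4, Right → 5; minimax = 4.
-1 ≠ 4, so there is no saddle point; optimal play is mixed.
Let Player 1 play R1 with probability p. Expected payoff against Left: 4p + (-2)(1−p) = 6p − 2; against Right: (-1)p + 5(1−p) = −6p + 5.
Setting these equal: 6p − 2 = −6p + 5 ⇒ 12p = 7 ⇒ p = 7/12, and the value is (6)·(7/12) − 2 = 3/2.
For Player 2: with q = P(Left), equating R1's and R2's payoffs gives 5q − 1 = −7q + 5 ⇒ q = 1/2.

3/2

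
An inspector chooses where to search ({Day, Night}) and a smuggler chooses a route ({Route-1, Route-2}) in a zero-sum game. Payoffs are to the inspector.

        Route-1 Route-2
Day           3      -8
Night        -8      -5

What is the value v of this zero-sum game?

-79/14

Row minima: Day → -8, Night → -8; maximin = -8.
Column maxima: Route-1 → 3, Route-2 → -5; minimax = -5.
-8 ≠ -5, so there is no saddle point; optimal play is mixed.
Let the inspector play Day with probability p. Expected payoff against Route-1: 3p + (-8)(1−p) = 11p − 8; against Route-2: (-8)p + (-5)(1−p) = −3p − 5.
Setting these equal: 11p − 8 = −3p − 5 ⇒ 14p = 3 ⇒ p = 3/14, and the value is (11)·(3/14) − 8 = -79/14.
For the smuggler: with q = P(Route-1), equating Day's and Night's payoffs gives 11q − 8 = −3q − 5 ⇒ q = 3/14.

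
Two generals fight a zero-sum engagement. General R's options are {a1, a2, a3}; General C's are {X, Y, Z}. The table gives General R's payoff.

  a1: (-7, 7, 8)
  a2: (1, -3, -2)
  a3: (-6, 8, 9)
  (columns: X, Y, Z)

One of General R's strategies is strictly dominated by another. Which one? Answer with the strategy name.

a3 gives a strictly higher payoff than a1 against every column: -6 > -7, 8 > 7, 9 > 8.
So a1 is strictly dominated and General R never plays it.

a1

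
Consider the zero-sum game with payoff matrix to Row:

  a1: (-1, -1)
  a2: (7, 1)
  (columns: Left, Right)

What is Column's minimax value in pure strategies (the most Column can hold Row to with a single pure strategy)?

Column maxima: Left → 7, Right → 1.
The smallest of these is 1.

1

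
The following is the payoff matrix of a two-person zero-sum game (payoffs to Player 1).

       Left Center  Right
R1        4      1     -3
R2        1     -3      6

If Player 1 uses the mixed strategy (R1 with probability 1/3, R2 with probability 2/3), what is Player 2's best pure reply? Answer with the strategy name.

Center

If Player 2 plays Left, Player 1's expected payoff is (1/3)·4 + (2/3)·1 = 2.
If Player 2 plays Center, Player 1's expected payoff is (1/3)·1 + (2/3)·(-3) = -5/3.
If Player 2 plays Right, Player 1's expected payoff is (1/3)·(-3) + (2/3)·6 = 3.
Player 2 minimizes Player 1's payoff; the smallest is -5/3, so the best response is Center.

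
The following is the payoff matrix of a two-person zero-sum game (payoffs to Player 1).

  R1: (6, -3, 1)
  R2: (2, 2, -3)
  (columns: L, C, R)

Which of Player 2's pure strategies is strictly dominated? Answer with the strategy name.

R holds Player 1's payoff strictly below L in every row: 1 < 6, -3 < 2.
So L is strictly dominated for Player 2.

L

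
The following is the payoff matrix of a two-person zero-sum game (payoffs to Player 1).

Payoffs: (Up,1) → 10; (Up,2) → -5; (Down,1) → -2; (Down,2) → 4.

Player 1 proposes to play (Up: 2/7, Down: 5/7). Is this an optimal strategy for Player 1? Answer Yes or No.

Yes

Against 1 this mix gives (2/7)·10 + (5/7)·(-2) = 10/7.
Against 2 this mix gives (2/7)·(-5) + (5/7)·4 = 10/7.
All of Player 2's active replies (1, 2) yield 10/7, and no column does worse for Player 1. The mix makes Player 2 indifferent and guarantees 10/7, so it is optimal.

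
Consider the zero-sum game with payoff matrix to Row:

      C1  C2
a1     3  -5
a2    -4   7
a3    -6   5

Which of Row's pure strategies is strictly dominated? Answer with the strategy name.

a2 gives a strictly higher payoff than a3 against every column: -4 > -6, 7 > 5.
So a3 is strictly dominated and Row never plays it.

a3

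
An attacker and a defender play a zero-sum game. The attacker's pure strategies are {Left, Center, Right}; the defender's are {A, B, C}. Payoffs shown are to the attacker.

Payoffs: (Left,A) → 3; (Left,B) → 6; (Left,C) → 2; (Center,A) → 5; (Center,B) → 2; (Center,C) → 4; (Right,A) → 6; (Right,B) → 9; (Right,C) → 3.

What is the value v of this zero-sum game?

15/4

Row minima: Left → 2, Center → 2, Right → 3; maximin = 3.
Column maxima: A → 6, B → 9, C → 4; minimax = 4.
3 ≠ 4, so there is no saddle point; optimal play is mixed.
Left is strictly dominated by Right, so the attacker never plays it.
A is strictly dominated by C (it gives the attacker strictly more in every row), so the defender never plays it.
On the remaining 2×2 (Center, Right vs B, C):
Let the attacker play Center with probability p. Expected payoff against B: 2p + 9(1−p) = −7p + 9; against C: 4p + 3(1−p) = p + 3.
Setting these equal: −7p + 9 = p + 3 ⇒ −8p = -6 ⇒ p = 3/4, and the value is (-7)·(3/4) + 9 = 15/4.
For the defender: with q = P(B), equating Center's and Right's payoffs gives −2q + 4 = 6q + 3 ⇒ q = 1/8.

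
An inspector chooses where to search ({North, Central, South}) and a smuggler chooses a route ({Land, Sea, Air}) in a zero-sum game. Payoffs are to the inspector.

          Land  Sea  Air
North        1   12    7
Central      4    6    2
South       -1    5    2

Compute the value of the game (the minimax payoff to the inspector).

13/4

Row minima: North → 1, Central → 2, South → -1; maximin = 2.
Column maxima: Land → 4, Sea → 12, Air → 7; minimax = 4.
2 ≠ 4, so there is no saddle point; optimal play is mixed.
South is strictly dominated by North, so the inspector never plays it.
Sea is strictly dominated by Land (it gives the inspector strictly more in every row), so the smuggler never plays it.
On the remaining 2×2 (North, Central vs Land, Air):
Let the inspector play North with probability p. Expected payoff against Land: 1p + 4(1−p) = −3p + 4; against Air: 7p + 2(1−p) = 5p + 2.
Setting these equal: −3p + 4 = 5p + 2 ⇒ −8p = -2 ⇒ p = 1/4, and the value is (-3)·(1/4) + 4 = 13/4.
For the smuggler: with q = P(Land), equating North's and Central's payoffs gives −6q + 7 = 2q + 2 ⇒ q = 5/8.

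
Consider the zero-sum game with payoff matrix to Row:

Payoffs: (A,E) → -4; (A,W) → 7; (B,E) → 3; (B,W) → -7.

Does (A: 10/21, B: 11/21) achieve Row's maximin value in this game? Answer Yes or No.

Yes

Against E this mix gives (10/21)·(-4) + (11/21)·3 = -1/3.
Against W this mix gives (10/21)·7 + (11/21)·(-7) = -1/3.
All of Column's active replies (E, W) yield -1/3, and no column does worse for Row. The mix makes Column indifferent and guarantees -1/3, so it is optimal.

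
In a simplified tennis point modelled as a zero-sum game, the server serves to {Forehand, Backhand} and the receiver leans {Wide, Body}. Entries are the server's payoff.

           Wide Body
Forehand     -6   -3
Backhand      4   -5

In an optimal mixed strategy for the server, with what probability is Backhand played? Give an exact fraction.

1/4

Row minima: Forehand → -6, Backhand → -5; maximin = -5.
Column maxima: Wide → 4, Body → -3; minimax = -3.
-5 ≠ -3, so there is no saddle point; optimal play is mixed.
Let the server play Forehand with probability p. Expected payoff against Wide: (-6)p + 4(1−p) = −10p + 4; against Body: (-3)p + (-5)(1−p) = 2p − 5.
Setting these equal: −10p + 4 = 2p − 5 ⇒ −12p = -9 ⇒ p = 3/4, and the value is (-10)·(3/4) + 4 = -7/2.
For the receiver: with q = P(Wide), equating Forehand's and Backhand's payoffs gives −3q − 3 = 9q − 5 ⇒ q = 1/6.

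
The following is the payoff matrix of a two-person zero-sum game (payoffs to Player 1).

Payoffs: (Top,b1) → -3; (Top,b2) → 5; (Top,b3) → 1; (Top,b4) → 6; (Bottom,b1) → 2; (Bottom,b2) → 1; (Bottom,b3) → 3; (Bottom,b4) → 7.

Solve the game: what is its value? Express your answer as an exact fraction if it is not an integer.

13/9

Row minima: Top → -3, Bottom → 1; maximin = 1.
Column maxima: b1 → 2, b2 → 5, b3 → 3, b4 → 7; minimax = 2.
1 ≠ 2, so there is no saddle point; optimal play is mixed.
b3 is strictly dominated by b1 (it gives Player 1 strictly more in every row), so Player 2 never plays it.
b4 is strictly dominated by b1 (it gives Player 1 strictly more in every row), so Player 2 never plays it.
On the remaining 2×2 (Top, Bottom vs b1, b2):
Let Player 1 play Top with probability p. Expected payoff against b1: (-3)p + 2(1−p) = −5p + 2; against b2: 5p + 1(1−p) = 4p + 1.
Setting these equal: −5p + 2 = 4p + 1 ⇒ −9p = -1 ⇒ p = 1/9, and the value is (-5)·(1/9) + 2 = 13/9.
For Player 2: with q = P(b1), equating Top's and Bottom's payoffs gives −8q + 5 = q + 1 ⇒ q = 4/9.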